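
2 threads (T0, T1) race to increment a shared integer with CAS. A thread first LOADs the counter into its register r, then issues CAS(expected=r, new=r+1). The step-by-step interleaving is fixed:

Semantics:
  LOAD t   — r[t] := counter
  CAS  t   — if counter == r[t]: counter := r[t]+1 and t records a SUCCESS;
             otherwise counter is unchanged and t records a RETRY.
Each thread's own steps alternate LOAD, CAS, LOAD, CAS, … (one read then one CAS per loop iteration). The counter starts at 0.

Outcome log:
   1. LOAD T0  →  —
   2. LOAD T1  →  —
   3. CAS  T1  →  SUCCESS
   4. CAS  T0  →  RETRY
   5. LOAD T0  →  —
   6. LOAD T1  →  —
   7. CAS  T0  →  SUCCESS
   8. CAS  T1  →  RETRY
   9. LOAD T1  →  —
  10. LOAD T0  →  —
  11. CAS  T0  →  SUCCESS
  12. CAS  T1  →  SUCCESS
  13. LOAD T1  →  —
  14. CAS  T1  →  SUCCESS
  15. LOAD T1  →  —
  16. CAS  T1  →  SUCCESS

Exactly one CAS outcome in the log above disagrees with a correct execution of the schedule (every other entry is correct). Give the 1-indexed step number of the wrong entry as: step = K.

step = 12

Re-executing:
1. LOAD T0 → mem=0 r[T0]=0 [LOAD]
2. LOAD T1 → mem=0 r[T1]=0 [LOAD]
3. CAS T1 → mem=1 r[T1]=0 [OK]
4. CAS T0 → mem=1 r[T0]=0 [RETRY]
5. LOAD T0 → mem=1 r[T0]=1 [LOAD]
6. LOAD T1 → mem=1 r[T1]=1 [LOAD]
7. CAS T0 → mem=2 r[T0]=1 [OK]
8. CAS T1 → mem=2 r[T1]=1 [RETRY]
9. LOAD T1 → mem=2 r[T1]=2 [LOAD]
10. LOAD T0 → mem=2 r[T0]=2 [LOAD]
11. CAS T0 → mem=3 r[T0]=2 [OK]
12. CAS T1 → mem=3 r[T1]=2 [RETRY]
13. LOAD T1 → mem=3 r[T1]=3 [LOAD]
14. CAS T1 → mem=4 r[T1]=3 [OK]
15. LOAD T1 → mem=4 r[T1]=4 [LOAD]
16. CAS T1 → mem=5 r[T1]=4 [OK]
Log disagrees first at step 12.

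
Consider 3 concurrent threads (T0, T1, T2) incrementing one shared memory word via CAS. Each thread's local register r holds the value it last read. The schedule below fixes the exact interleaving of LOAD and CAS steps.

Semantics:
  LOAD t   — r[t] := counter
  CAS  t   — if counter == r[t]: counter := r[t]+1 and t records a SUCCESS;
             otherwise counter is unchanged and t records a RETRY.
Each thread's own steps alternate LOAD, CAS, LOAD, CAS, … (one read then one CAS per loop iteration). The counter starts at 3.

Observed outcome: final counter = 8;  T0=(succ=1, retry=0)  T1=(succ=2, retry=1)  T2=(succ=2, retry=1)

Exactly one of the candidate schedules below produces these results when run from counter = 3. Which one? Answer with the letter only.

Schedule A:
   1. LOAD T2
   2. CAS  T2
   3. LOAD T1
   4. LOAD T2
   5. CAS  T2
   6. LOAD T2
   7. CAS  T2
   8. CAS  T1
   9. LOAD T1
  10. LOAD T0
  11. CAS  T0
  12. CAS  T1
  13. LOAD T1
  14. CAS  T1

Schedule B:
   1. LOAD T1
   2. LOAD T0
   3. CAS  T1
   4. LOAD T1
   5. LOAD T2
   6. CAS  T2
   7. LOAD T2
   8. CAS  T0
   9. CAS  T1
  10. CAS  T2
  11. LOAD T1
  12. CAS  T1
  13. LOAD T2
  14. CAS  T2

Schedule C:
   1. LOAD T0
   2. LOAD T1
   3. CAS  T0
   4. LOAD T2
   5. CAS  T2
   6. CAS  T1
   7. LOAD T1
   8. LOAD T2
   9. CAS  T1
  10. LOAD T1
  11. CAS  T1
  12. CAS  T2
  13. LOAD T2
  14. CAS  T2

C

Run C:
[1] T0.load  rd  (counter 3, T0.r 3)
[2] T1.load  rd  (counter 3, T1.r 3)
[3] T0.cas  hit  (counter 4, T0.r 3)
[4] T2.load  rd  (counter 4, T2.r 4)
[5] T2.cas  hit  (counter 5, T2.r 4)
[6] T1.cas  miss  (counter 5, T1.r 3)
[7] T1.load  rd  (counter 5, T1.r 5)
[8] T2.load  rd  (counter 5, T2.r 5)
[9] T1.cas  hit  (counter 6, T1.r 5)
[10] T1.load  rd  (counter 6, T1.r 6)
[11] T1.cas  hit  (counter 7, T1.r 6)
[12] T2.cas  miss  (counter 7, T2.r 5)
[13] T2.load  rd  (counter 7, T2.r 7)
[14] T2.cas  hit  (counter 8, T2.r 7)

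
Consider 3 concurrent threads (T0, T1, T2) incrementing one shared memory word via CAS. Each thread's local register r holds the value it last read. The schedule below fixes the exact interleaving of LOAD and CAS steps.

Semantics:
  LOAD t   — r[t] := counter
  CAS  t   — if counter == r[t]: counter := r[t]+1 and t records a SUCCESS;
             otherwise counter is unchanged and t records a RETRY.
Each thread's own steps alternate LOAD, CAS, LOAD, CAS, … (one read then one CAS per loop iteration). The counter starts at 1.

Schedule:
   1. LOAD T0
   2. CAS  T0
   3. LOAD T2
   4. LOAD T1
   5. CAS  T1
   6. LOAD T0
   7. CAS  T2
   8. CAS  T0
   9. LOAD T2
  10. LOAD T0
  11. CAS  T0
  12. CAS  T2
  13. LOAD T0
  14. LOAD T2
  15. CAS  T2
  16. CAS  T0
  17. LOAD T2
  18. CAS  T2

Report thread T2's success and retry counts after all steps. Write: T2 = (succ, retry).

   1) LOAD T0:  M=1  r_T0=1
   2) CAS  T0:  M=2  r_T0=1 ✓
   3) LOAD T2:  M=2  r_T2=2
   4) LOAD T1:  M=2  r_T1=2
   5) CAS  T1:  M=3  r_T1=2 ✓
   6) LOAD T0:  M=3  r_T0=3
   7) CAS  T2:  M=3  r_T2=2 ✗
   8) CAS  T0:  M=4  r_T0=3 ✓
   9) LOAD T2:  M=4  r_T2=4
  10) LOAD T0:  M=4  r_T0=4
  11) CAS  T0:  M=5  r_T0=4 ✓
  12) CAS  T2:  M=5  r_T2=4 ✗
  13) LOAD T0:  M=5  r_T0=5
  14) LOAD T2:  M=5  r_T2=5
  15) CAS  T2:  M=6  r_T2=5 ✓
  16) CAS  T0:  M=6  r_T0=5 ✗
  17) LOAD T2:  M=6  r_T2=6
  18) CAS  T2:  M=7  r_T2=6 ✓

T2 = (2, 2)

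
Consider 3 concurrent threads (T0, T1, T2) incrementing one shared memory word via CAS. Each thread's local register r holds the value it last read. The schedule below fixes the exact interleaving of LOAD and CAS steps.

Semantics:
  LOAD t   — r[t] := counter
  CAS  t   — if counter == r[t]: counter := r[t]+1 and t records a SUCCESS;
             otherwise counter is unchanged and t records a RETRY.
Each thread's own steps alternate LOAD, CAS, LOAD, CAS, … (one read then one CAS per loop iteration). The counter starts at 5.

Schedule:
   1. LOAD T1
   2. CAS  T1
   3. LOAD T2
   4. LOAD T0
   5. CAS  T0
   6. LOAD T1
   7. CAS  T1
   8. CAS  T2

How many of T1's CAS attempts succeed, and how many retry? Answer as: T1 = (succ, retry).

T1 = (2, 0)

step 1: T1 LOAD ⇒ load; ctr=5 reg=5
step 2: T1 CAS ⇒ ok; ctr=6 reg=5
step 3: T2 LOAD ⇒ load; ctr=6 reg=6
step 4: T0 LOAD ⇒ load; ctr=6 reg=6
step 5: T0 CAS ⇒ ok; ctr=7 reg=6
step 6: T1 LOAD ⇒ load; ctr=7 reg=7
step 7: T1 CAS ⇒ ok; ctr=8 reg=7
step 8: T2 CAS ⇒ retry; ctr=8 reg=6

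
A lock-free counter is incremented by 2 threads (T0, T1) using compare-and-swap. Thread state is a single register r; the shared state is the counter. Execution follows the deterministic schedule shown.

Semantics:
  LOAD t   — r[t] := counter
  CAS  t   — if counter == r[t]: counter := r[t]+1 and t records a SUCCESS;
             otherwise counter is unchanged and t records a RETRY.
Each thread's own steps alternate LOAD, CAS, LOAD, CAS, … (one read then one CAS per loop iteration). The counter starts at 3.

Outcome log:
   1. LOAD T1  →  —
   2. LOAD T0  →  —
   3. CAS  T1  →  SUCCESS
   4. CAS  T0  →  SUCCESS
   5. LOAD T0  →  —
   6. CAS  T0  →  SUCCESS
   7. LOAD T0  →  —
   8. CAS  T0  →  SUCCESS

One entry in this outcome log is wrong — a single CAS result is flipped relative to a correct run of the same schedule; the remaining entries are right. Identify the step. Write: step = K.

step = 4

Reference trace:
   1) LOAD T1:  M=3  r_T1=3
   2) LOAD T0:  M=3  r_T0=3
   3) CAS  T1:  M=4  r_T1=3 ✓
   4) CAS  T0:  M=4  r_T0=3 ✗
   5) LOAD T0:  M=4  r_T0=4
   6) CAS  T0:  M=5  r_T0=4 ✓
   7) LOAD T0:  M=5  r_T0=5
   8) CAS  T0:  M=6  r_T0=5 ✓
Mismatch at 4.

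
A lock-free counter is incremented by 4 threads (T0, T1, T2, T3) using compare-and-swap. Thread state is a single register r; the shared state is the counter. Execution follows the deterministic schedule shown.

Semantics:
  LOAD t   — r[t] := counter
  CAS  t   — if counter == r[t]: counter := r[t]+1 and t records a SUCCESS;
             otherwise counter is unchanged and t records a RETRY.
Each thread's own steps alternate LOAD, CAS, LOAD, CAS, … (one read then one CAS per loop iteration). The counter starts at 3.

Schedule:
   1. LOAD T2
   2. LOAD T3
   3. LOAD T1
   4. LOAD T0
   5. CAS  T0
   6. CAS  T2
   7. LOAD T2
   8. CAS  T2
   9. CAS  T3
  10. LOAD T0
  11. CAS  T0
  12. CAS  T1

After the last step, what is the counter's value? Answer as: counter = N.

T2 LOAD — after: cnt=3, r=3 — load
T3 LOAD — after: cnt=3, r=3 — load
T1 LOAD — after: cnt=3, r=3 — load
T0 LOAD — after: cnt=3, r=3 — load
T0 CAS — after: cnt=4, r=3 — ok
T2 CAS — after: cnt=4, r=3 — retry
T2 LOAD — after: cnt=4, r=4 — load
T2 CAS — after: cnt=5, r=4 — ok
T3 CAS — after: cnt=5, r=3 — retry
T0 LOAD — after: cnt=5, r=5 — load
T0 CAS — after: cnt=6, r=5 — ok
T1 CAS — after: cnt=6, r=3 — retry

counter = 6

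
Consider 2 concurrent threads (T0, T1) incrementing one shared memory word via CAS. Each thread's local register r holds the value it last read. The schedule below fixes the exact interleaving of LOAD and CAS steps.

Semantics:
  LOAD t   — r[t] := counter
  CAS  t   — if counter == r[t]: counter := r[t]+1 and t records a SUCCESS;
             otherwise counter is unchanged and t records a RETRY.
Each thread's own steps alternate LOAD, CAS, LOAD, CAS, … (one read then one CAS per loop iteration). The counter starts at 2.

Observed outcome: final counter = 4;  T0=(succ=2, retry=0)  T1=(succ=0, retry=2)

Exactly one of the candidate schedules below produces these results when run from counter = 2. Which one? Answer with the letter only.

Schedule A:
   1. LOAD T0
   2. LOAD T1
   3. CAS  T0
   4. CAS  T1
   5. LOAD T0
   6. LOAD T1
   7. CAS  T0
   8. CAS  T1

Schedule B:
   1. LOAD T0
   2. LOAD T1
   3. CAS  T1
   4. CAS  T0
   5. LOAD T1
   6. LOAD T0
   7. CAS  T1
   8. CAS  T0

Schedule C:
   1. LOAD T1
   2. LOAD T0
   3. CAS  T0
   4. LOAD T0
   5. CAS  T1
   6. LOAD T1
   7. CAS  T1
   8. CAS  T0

A

Tracing schedule A:
step 1: T0 LOAD ⇒ load; ctr=2 reg=2
step 2: T1 LOAD ⇒ load; ctr=2 reg=2
step 3: T0 CAS ⇒ ok; ctr=3 reg=2
step 4: T1 CAS ⇒ retry; ctr=3 reg=2
step 5: T0 LOAD ⇒ load; ctr=3 reg=3
step 6: T1 LOAD ⇒ load; ctr=3 reg=3
step 7: T0 CAS ⇒ ok; ctr=4 reg=3
step 8: T1 CAS ⇒ retry; ctr=4 reg=3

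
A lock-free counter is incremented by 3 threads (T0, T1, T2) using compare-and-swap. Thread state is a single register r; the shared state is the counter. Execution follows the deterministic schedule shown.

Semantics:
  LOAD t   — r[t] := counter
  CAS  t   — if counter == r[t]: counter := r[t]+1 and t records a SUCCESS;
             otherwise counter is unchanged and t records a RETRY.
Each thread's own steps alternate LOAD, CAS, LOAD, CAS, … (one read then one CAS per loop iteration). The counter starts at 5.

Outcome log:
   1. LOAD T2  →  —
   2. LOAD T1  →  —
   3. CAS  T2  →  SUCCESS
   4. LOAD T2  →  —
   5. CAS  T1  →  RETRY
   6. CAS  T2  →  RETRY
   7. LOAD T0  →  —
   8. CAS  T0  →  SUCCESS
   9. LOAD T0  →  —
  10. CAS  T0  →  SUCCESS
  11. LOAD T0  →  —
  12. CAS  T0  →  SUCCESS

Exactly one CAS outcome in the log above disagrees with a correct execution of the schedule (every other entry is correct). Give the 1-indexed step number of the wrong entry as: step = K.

Correct run:
step 1: T2 LOAD ⇒ load; ctr=5 reg=5
step 2: T1 LOAD ⇒ load; ctr=5 reg=5
step 3: T2 CAS ⇒ ok; ctr=6 reg=5
step 4: T2 LOAD ⇒ load; ctr=6 reg=6
step 5: T1 CAS ⇒ retry; ctr=6 reg=5
step 6: T2 CAS ⇒ ok; ctr=7 reg=6
step 7: T0 LOAD ⇒ load; ctr=7 reg=7
step 8: T0 CAS ⇒ ok; ctr=8 reg=7
step 9: T0 LOAD ⇒ load; ctr=8 reg=8
step 10: T0 CAS ⇒ ok; ctr=9 reg=8
step 11: T0 LOAD ⇒ load; ctr=9 reg=9
step 12: T0 CAS ⇒ ok; ctr=10 reg=9
Flip is step 6.

step = 6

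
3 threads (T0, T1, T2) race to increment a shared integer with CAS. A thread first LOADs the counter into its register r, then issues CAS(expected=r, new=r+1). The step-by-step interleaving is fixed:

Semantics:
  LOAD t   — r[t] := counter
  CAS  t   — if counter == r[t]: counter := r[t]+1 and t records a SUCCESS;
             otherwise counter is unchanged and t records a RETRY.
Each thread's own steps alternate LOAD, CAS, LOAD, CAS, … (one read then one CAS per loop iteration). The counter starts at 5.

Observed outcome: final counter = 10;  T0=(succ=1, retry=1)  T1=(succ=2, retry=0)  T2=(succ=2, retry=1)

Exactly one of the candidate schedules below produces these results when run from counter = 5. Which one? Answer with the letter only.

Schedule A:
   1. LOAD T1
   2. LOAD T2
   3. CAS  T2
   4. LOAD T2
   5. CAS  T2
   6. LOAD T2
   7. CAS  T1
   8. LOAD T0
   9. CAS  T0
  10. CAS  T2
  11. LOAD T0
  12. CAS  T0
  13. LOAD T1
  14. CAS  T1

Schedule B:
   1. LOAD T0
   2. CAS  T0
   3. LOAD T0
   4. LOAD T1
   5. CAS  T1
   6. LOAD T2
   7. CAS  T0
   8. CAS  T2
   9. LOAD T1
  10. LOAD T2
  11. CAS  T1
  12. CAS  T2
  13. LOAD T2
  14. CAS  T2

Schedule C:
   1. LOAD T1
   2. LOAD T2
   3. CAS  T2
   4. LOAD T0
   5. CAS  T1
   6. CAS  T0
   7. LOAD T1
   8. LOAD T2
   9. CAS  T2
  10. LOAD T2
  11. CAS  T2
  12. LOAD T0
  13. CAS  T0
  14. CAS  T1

Tracing schedule B:
step 1: T0 LOAD ⇒ load; ctr=5 reg=5
step 2: T0 CAS ⇒ ok; ctr=6 reg=5
step 3: T0 LOAD ⇒ load; ctr=6 reg=6
step 4: T1 LOAD ⇒ load; ctr=6 reg=6
step 5: T1 CAS ⇒ ok; ctr=7 reg=6
step 6: T2 LOAD ⇒ load; ctr=7 reg=7
step 7: T0 CAS ⇒ retry; ctr=7 reg=6
step 8: T2 CAS ⇒ ok; ctr=8 reg=7
step 9: T1 LOAD ⇒ load; ctr=8 reg=8
step 10: T2 LOAD ⇒ load; ctr=8 reg=8
step 11: T1 CAS ⇒ ok; ctr=9 reg=8
step 12: T2 CAS ⇒ retry; ctr=9 reg=8
step 13: T2 LOAD ⇒ load; ctr=9 reg=9
step 14: T2 CAS ⇒ ok; ctr=10 reg=9

B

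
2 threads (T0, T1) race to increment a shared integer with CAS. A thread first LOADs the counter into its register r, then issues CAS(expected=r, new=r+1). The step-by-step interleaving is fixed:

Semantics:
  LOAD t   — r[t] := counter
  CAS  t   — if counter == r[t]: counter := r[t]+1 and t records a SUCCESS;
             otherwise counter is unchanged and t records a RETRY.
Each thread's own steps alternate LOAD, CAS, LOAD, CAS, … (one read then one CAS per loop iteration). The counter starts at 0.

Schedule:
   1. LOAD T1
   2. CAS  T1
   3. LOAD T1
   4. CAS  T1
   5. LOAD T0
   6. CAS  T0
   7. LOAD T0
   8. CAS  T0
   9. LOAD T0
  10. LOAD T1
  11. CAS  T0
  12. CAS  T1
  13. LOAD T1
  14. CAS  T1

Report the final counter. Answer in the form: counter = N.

counter = 6

#1 T1 reads 0
#2 T1 CAS(0→1) writes; counter now 1
#3 T1 reads 1
#4 T1 CAS(1→2) writes; counter now 2
#5 T0 reads 2
#6 T0 CAS(2→3) writes; counter now 3
#7 T0 reads 3
#8 T0 CAS(3→4) writes; counter now 4
#9 T0 reads 4
#10 T1 reads 4
#11 T0 CAS(4→5) writes; counter now 5
#12 T1 CAS(4→5) fails; counter now 5
#13 T1 reads 5
#14 T1 CAS(5→6) writes; counter now 6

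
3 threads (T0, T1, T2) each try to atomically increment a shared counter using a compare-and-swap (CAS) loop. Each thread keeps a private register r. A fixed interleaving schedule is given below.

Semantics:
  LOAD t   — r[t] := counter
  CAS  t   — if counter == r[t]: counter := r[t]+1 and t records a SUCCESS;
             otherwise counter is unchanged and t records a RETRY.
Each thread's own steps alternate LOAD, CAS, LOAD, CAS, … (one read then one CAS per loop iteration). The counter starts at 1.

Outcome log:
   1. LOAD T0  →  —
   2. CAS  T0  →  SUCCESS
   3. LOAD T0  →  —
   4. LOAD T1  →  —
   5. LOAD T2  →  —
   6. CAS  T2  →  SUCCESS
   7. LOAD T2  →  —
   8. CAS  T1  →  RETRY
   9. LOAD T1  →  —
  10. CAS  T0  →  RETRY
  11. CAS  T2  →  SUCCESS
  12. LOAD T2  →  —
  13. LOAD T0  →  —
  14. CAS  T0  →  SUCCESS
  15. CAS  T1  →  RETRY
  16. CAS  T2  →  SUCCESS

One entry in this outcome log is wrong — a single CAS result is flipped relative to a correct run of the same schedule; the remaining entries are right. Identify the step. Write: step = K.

Re-executing:
#1 T0 reads 1
#2 T0 CAS(1→2) writes; counter now 2
#3 T0 reads 2
#4 T1 reads 2
#5 T2 reads 2
#6 T2 CAS(2→3) writes; counter now 3
#7 T2 reads 3
#8 T1 CAS(2→3) fails; counter now 3
#9 T1 reads 3
#10 T0 CAS(2→3) fails; counter now 3
#11 T2 CAS(3→4) writes; counter now 4
#12 T2 reads 4
#13 T0 reads 4
#14 T0 CAS(4→5) writes; counter now 5
#15 T1 CAS(3→4) fails; counter now 5
#16 T2 CAS(4→5) fails; counter now 5
Flip is step 16.

step = 16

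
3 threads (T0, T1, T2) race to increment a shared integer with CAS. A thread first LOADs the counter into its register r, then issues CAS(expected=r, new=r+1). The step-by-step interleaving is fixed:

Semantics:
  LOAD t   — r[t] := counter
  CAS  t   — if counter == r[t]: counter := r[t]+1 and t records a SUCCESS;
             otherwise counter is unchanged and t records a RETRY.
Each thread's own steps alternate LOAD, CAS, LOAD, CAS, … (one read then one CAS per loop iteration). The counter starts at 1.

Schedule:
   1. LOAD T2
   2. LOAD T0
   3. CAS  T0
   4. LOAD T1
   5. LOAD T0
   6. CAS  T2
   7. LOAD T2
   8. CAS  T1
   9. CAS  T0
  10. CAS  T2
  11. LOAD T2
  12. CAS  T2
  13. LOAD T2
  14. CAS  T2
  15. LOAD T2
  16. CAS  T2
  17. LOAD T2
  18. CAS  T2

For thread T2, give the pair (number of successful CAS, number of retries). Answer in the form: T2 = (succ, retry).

[1] T2.load  rd  (counter 1, T2.r 1)
[2] T0.load  rd  (counter 1, T0.r 1)
[3] T0.cas  hit  (counter 2, T0.r 1)
[4] T1.load  rd  (counter 2, T1.r 2)
[5] T0.load  rd  (counter 2, T0.r 2)
[6] T2.cas  miss  (counter 2, T2.r 1)
[7] T2.load  rd  (counter 2, T2.r 2)
[8] T1.cas  hit  (counter 3, T1.r 2)
[9] T0.cas  miss  (counter 3, T0.r 2)
[10] T2.cas  miss  (counter 3, T2.r 2)
[11] T2.load  rd  (counter 3, T2.r 3)
[12] T2.cas  hit  (counter 4, T2.r 3)
[13] T2.load  rd  (counter 4, T2.r 4)
[14] T2.cas  hit  (counter 5, T2.r 4)
[15] T2.load  rd  (counter 5, T2.r 5)
[16] T2.cas  hit  (counter 6, T2.r 5)
[17] T2.load  rd  (counter 6, T2.r 6)
[18] T2.cas  hit  (counter 7, T2.r 6)

T2 = (4, 2)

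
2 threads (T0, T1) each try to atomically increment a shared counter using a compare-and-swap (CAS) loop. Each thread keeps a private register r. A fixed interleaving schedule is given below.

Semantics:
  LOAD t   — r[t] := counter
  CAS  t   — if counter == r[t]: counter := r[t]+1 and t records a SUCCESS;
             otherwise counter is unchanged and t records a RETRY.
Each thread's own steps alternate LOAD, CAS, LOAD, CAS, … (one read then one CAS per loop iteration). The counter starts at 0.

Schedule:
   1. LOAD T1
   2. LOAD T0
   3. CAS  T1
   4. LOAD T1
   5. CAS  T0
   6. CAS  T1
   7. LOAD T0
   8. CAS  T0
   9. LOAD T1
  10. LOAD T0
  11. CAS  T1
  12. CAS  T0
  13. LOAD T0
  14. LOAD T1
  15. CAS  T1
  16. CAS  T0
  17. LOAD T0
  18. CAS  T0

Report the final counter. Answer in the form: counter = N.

step 1: T1 LOAD ⇒ load; ctr=0 reg=0
step 2: T0 LOAD ⇒ load; ctr=0 reg=0
step 3: T1 CAS ⇒ ok; ctr=1 reg=0
step 4: T1 LOAD ⇒ load; ctr=1 reg=1
step 5: T0 CAS ⇒ retry; ctr=1 reg=0
step 6: T1 CAS ⇒ ok; ctr=2 reg=1
step 7: T0 LOAD ⇒ load; ctr=2 reg=2
step 8: T0 CAS ⇒ ok; ctr=3 reg=2
step 9: T1 LOAD ⇒ load; ctr=3 reg=3
step 10: T0 LOAD ⇒ load; ctr=3 reg=3
step 11: T1 CAS ⇒ ok; ctr=4 reg=3
step 12: T0 CAS ⇒ retry; ctr=4 reg=3
step 13: T0 LOAD ⇒ load; ctr=4 reg=4
step 14: T1 LOAD ⇒ load; ctr=4 reg=4
step 15: T1 CAS ⇒ ok; ctr=5 reg=4
step 16: T0 CAS ⇒ retry; ctr=5 reg=4
step 17: T0 LOAD ⇒ load; ctr=5 reg=5
step 18: T0 CAS ⇒ ok; ctr=6 reg=5

counter = 6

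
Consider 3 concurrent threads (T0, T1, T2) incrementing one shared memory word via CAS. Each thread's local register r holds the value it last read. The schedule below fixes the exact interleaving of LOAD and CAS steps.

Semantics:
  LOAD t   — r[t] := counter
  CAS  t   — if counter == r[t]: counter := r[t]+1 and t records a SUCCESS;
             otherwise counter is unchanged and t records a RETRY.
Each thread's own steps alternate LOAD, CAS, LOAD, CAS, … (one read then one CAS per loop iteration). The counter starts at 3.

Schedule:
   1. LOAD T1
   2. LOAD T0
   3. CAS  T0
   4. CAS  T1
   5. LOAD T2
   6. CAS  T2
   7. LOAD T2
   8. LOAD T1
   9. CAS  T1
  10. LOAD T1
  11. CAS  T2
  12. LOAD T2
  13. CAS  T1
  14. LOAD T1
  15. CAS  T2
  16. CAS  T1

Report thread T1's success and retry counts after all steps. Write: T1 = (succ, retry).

1. LOAD T1 → mem=3 r[T1]=3 [LOAD]
2. LOAD T0 → mem=3 r[T0]=3 [LOAD]
3. CAS T0 → mem=4 r[T0]=3 [OK]
4. CAS T1 → mem=4 r[T1]=3 [RETRY]
5. LOAD T2 → mem=4 r[T2]=4 [LOAD]
6. CAS T2 → mem=5 r[T2]=4 [OK]
7. LOAD T2 → mem=5 r[T2]=5 [LOAD]
8. LOAD T1 → mem=5 r[T1]=5 [LOAD]
9. CAS T1 → mem=6 r[T1]=5 [OK]
10. LOAD T1 → mem=6 r[T1]=6 [LOAD]
11. CAS T2 → mem=6 r[T2]=5 [RETRY]
12. LOAD T2 → mem=6 r[T2]=6 [LOAD]
13. CAS T1 → mem=7 r[T1]=6 [OK]
14. LOAD T1 → mem=7 r[T1]=7 [LOAD]
15. CAS T2 → mem=7 r[T2]=6 [RETRY]
16. CAS T1 → mem=8 r[T1]=7 [OK]

T1 = (3, 1)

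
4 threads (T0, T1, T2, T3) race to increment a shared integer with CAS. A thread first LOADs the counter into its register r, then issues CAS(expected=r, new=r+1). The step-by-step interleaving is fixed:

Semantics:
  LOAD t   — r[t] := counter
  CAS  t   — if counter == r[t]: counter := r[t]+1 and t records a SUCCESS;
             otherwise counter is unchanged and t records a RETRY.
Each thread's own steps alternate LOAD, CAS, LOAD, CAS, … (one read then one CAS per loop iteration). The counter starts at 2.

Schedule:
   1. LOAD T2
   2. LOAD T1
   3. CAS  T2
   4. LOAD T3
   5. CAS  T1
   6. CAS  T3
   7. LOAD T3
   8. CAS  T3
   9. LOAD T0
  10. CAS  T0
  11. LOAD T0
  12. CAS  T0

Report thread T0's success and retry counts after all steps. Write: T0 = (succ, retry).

   1) LOAD T2:  M=2  r_T2=2
   2) LOAD T1:  M=2  r_T1=2
   3) CAS  T2:  M=3  r_T2=2 ✓
   4) LOAD T3:  M=3  r_T3=3
   5) CAS  T1:  M=3  r_T1=2 ✗
   6) CAS  T3:  M=4  r_T3=3 ✓
   7) LOAD T3:  M=4  r_T3=4
   8) CAS  T3:  M=5  r_T3=4 ✓
   9) LOAD T0:  M=5  r_T0=5
  10) CAS  T0:  M=6  r_T0=5 ✓
  11) LOAD T0:  M=6  r_T0=6
  12) CAS  T0:  M=7  r_T0=6 ✓

T0 = (2, 0)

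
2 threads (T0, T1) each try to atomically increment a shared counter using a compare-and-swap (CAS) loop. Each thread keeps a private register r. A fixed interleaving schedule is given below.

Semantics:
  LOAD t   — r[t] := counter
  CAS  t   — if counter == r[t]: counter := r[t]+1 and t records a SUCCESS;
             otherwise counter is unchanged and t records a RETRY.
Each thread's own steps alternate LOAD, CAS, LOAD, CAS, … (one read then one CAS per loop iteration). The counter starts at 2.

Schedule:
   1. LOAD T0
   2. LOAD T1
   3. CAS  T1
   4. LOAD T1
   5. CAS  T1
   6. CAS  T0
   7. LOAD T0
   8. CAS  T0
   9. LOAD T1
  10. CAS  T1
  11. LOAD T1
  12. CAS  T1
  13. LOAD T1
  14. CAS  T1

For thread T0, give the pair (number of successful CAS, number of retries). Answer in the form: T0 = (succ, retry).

T0 LOAD — after: cnt=2, r=2 — load
T1 LOAD — after: cnt=2, r=2 — load
T1 CAS — after: cnt=3, r=2 — ok
T1 LOAD — after: cnt=3, r=3 — load
T1 CAS — after: cnt=4, r=3 — ok
T0 CAS — after: cnt=4, r=2 — retry
T0 LOAD — after: cnt=4, r=4 — load
T0 CAS — after: cnt=5, r=4 — ok
T1 LOAD — after: cnt=5, r=5 — load
T1 CAS — after: cnt=6, r=5 — ok
T1 LOAD — after: cnt=6, r=6 — load
T1 CAS — after: cnt=7, r=6 — ok
T1 LOAD — after: cnt=7, r=7 — load
T1 CAS — after: cnt=8, r=7 — ok

T0 = (1, 1)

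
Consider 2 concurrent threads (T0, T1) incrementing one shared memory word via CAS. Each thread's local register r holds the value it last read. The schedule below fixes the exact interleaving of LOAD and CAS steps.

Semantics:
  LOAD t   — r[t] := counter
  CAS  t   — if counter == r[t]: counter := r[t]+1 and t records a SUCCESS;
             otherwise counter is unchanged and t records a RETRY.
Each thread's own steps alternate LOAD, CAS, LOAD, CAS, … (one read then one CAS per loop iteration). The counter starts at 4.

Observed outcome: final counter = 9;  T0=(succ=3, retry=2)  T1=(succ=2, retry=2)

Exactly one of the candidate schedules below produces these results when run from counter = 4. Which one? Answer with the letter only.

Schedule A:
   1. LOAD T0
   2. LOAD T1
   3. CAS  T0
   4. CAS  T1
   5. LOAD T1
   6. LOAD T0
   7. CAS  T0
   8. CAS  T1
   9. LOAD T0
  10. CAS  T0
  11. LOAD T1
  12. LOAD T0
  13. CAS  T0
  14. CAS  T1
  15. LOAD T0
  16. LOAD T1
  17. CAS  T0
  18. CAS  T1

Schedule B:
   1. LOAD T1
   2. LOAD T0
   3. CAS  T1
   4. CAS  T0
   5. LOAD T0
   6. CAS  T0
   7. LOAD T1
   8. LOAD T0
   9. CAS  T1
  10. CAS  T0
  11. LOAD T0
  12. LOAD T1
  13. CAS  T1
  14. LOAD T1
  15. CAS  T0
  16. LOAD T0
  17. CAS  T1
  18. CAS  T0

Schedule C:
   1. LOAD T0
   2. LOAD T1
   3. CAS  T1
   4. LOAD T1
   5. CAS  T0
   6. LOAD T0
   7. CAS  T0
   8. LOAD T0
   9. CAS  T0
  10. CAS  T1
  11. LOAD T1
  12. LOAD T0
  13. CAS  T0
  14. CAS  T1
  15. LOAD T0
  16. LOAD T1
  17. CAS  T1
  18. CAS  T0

Tracing schedule C:
#1 T0 reads 4
#2 T1 reads 4
#3 T1 CAS(4→5) writes; counter now 5
#4 T1 reads 5
#5 T0 CAS(4→5) fails; counter now 5
#6 T0 reads 5
#7 T0 CAS(5→6) writes; counter now 6
#8 T0 reads 6
#9 T0 CAS(6→7) writes; counter now 7
#10 T1 CAS(5→6) fails; counter now 7
#11 T1 reads 7
#12 T0 reads 7
#13 T0 CAS(7→8) writes; counter now 8
#14 T1 CAS(7→8) fails; counter now 8
#15 T0 reads 8
#16 T1 reads 8
#17 T1 CAS(8→9) writes; counter now 9
#18 T0 CAS(8→9) fails; counter now 9

C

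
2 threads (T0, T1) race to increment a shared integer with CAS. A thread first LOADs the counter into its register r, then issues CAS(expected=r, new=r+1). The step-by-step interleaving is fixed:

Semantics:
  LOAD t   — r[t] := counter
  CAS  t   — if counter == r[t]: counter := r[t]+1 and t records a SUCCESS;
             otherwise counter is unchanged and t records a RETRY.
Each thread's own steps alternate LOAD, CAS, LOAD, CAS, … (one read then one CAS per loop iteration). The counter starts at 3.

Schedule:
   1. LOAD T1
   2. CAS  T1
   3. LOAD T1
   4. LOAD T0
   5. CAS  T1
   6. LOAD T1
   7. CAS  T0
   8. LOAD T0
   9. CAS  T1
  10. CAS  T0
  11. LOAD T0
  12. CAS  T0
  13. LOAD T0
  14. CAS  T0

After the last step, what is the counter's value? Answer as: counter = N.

counter = 8

1. LOAD T1 → mem=3 r[T1]=3 [LOAD]
2. CAS T1 → mem=4 r[T1]=3 [OK]
3. LOAD T1 → mem=4 r[T1]=4 [LOAD]
4. LOAD T0 → mem=4 r[T0]=4 [LOAD]
5. CAS T1 → mem=5 r[T1]=4 [OK]
6. LOAD T1 → mem=5 r[T1]=5 [LOAD]
7. CAS T0 → mem=5 r[T0]=4 [RETRY]
8. LOAD T0 → mem=5 r[T0]=5 [LOAD]
9. CAS T1 → mem=6 r[T1]=5 [OK]
10. CAS T0 → mem=6 r[T0]=5 [RETRY]
11. LOAD T0 → mem=6 r[T0]=6 [LOAD]
12. CAS T0 → mem=7 r[T0]=6 [OK]
13. LOAD T0 → mem=7 r[T0]=7 [LOAD]
14. CAS T0 → mem=8 r[T0]=7 [OK]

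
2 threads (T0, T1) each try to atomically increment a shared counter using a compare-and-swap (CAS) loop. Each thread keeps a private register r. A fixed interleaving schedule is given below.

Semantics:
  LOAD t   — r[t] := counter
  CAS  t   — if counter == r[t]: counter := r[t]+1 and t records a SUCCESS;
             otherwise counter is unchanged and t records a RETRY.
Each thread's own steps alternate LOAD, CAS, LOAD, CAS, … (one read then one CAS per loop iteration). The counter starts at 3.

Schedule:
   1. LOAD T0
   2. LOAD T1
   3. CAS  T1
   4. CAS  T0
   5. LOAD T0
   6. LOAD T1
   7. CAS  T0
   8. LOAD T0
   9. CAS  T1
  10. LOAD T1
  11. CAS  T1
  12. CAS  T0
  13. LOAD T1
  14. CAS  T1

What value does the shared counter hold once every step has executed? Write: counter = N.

#1 T0 reads 3
#2 T1 reads 3
#3 T1 CAS(3→4) writes; counter now 4
#4 T0 CAS(3→4) fails; counter now 4
#5 T0 reads 4
#6 T1 reads 4
#7 T0 CAS(4→5) writes; counter now 5
#8 T0 reads 5
#9 T1 CAS(4→5) fails; counter now 5
#10 T1 reads 5
#11 T1 CAS(5→6) writes; counter now 6
#12 T0 CAS(5→6) fails; counter now 6
#13 T1 reads 6
#14 T1 CAS(6→7) writes; counter now 7

counter = 7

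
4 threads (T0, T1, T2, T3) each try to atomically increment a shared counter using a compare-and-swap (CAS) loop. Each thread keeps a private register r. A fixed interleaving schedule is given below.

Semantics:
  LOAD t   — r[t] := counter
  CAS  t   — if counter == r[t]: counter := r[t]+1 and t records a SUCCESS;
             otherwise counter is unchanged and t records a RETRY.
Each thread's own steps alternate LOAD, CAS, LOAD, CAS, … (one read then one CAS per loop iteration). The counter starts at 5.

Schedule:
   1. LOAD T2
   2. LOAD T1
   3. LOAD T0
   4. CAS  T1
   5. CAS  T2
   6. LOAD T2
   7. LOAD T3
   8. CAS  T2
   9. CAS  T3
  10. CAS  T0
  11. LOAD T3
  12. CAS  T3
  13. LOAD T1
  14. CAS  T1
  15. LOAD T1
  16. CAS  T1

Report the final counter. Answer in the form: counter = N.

step 1: T2 LOAD ⇒ load; ctr=5 reg=5
step 2: T1 LOAD ⇒ load; ctr=5 reg=5
step 3: T0 LOAD ⇒ load; ctr=5 reg=5
step 4: T1 CAS ⇒ ok; ctr=6 reg=5
step 5: T2 CAS ⇒ retry; ctr=6 reg=5
step 6: T2 LOAD ⇒ load; ctr=6 reg=6
step 7: T3 LOAD ⇒ load; ctr=6 reg=6
step 8: T2 CAS ⇒ ok; ctr=7 reg=6
step 9: T3 CAS ⇒ retry; ctr=7 reg=6
step 10: T0 CAS ⇒ retry; ctr=7 reg=5
step 11: T3 LOAD ⇒ load; ctr=7 reg=7
step 12: T3 CAS ⇒ ok; ctr=8 reg=7
step 13: T1 LOAD ⇒ load; ctr=8 reg=8
step 14: T1 CAS ⇒ ok; ctr=9 reg=8
step 15: T1 LOAD ⇒ load; ctr=9 reg=9
step 16: T1 CAS ⇒ ok; ctr=10 reg=9

counter = 10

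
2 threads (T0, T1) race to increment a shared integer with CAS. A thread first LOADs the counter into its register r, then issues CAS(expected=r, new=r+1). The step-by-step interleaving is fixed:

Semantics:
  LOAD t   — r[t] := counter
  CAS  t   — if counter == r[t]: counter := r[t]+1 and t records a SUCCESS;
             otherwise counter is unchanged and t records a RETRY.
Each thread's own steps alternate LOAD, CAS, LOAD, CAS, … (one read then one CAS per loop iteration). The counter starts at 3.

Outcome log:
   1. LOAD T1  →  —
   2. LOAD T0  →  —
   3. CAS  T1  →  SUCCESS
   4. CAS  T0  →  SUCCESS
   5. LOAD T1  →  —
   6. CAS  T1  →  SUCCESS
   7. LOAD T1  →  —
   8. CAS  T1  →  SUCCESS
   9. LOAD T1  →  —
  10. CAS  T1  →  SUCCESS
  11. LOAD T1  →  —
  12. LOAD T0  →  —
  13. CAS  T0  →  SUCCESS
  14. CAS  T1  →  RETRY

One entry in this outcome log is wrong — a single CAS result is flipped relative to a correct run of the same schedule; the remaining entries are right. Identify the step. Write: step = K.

Correct run:
#1 T1 reads 3
#2 T0 reads 3
#3 T1 CAS(3→4) writes; counter now 4
#4 T0 CAS(3→4) fails; counter now 4
#5 T1 reads 4
#6 T1 CAS(4→5) writes; counter now 5
#7 T1 reads 5
#8 T1 CAS(5→6) writes; counter now 6
#9 T1 reads 6
#10 T1 CAS(6→7) writes; counter now 7
#11 T1 reads 7
#12 T0 reads 7
#13 T0 CAS(7→8) writes; counter now 8
#14 T1 CAS(7→8) fails; counter now 8
Flip is step 4.

step = 4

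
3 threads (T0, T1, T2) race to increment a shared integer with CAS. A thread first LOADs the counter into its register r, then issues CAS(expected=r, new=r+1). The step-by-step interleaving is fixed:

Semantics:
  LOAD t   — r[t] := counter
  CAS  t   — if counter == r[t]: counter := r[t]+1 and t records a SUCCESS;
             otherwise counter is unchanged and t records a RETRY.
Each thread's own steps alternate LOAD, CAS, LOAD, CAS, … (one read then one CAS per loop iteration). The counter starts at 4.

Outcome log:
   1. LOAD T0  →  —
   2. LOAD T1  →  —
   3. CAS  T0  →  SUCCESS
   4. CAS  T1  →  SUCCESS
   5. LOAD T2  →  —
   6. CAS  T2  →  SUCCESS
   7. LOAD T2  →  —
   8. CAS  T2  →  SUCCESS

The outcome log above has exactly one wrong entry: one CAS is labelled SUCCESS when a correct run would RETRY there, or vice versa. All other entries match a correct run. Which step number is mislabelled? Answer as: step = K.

step = 4

Correct run:
#1 T0 reads 4
#2 T1 reads 4
#3 T0 CAS(4→5) writes; counter now 5
#4 T1 CAS(4→5) fails; counter now 5
#5 T2 reads 5
#6 T2 CAS(5→6) writes; counter now 6
#7 T2 reads 6
#8 T2 CAS(6→7) writes; counter now 7
Flip is step 4.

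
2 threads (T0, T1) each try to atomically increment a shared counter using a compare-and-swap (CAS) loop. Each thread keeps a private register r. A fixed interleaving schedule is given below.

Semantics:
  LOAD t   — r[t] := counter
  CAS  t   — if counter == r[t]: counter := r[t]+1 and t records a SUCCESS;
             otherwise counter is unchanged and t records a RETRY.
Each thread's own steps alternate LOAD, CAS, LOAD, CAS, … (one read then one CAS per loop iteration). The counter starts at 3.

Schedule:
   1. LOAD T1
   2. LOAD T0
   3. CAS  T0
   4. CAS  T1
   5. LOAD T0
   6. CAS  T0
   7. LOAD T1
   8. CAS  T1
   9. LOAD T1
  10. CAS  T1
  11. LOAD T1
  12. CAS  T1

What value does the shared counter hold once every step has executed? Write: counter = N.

counter = 8

[1] T1.load  rd  (counter 3, T1.r 3)
[2] T0.load  rd  (counter 3, T0.r 3)
[3] T0.cas  hit  (counter 4, T0.r 3)
[4] T1.cas  miss  (counter 4, T1.r 3)
[5] T0.load  rd  (counter 4, T0.r 4)
[6] T0.cas  hit  (counter 5, T0.r 4)
[7] T1.load  rd  (counter 5, T1.r 5)
[8] T1.cas  hit  (counter 6, T1.r 5)
[9] T1.load  rd  (counter 6, T1.r 6)
[10] T1.cas  hit  (counter 7, T1.r 6)
[11] T1.load  rd  (counter 7, T1.r 7)
[12] T1.cas  hit  (counter 8, T1.r 7)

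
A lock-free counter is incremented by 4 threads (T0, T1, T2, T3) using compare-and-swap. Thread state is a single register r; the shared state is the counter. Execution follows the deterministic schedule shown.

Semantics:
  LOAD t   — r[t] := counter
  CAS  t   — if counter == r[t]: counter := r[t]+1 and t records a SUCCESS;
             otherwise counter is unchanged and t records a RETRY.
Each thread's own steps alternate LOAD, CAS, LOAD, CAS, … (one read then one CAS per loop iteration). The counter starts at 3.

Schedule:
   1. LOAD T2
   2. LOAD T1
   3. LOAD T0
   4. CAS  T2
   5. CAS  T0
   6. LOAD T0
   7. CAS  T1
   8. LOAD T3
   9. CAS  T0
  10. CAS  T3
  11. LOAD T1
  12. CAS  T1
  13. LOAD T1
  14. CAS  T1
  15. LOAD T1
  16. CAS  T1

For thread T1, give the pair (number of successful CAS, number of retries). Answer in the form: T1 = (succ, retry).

[1] T2.load  rd  (counter 3, T2.r 3)
[2] T1.load  rd  (counter 3, T1.r 3)
[3] T0.load  rd  (counter 3, T0.r 3)
[4] T2.cas  hit  (counter 4, T2.r 3)
[5] T0.cas  miss  (counter 4, T0.r 3)
[6] T0.load  rd  (counter 4, T0.r 4)
[7] T1.cas  miss  (counter 4, T1.r 3)
[8] T3.load  rd  (counter 4, T3.r 4)
[9] T0.cas  hit  (counter 5, T0.r 4)
[10] T3.cas  miss  (counter 5, T3.r 4)
[11] T1.load  rd  (counter 5, T1.r 5)
[12] T1.cas  hit  (counter 6, T1.r 5)
[13] T1.load  rd  (counter 6, T1.r 6)
[14] T1.cas  hit  (counter 7, T1.r 6)
[15] T1.load  rd  (counter 7, T1.r 7)
[16] T1.cas  hit  (counter 8, T1.r 7)

T1 = (3, 1)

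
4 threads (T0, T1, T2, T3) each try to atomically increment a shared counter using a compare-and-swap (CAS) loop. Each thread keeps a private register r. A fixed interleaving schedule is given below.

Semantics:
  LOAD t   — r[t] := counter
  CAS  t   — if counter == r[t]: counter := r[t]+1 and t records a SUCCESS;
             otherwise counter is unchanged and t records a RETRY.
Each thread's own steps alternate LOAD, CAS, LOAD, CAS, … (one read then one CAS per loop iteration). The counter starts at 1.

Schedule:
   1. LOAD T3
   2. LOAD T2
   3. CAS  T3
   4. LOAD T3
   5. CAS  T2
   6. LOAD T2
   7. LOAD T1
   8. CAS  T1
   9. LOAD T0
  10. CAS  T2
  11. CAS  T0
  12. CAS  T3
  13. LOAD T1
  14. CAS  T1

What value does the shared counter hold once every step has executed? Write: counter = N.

counter = 5

[1] T3.load  rd  (counter 1, T3.r 1)
[2] T2.load  rd  (counter 1, T2.r 1)
[3] T3.cas  hit  (counter 2, T3.r 1)
[4] T3.load  rd  (counter 2, T3.r 2)
[5] T2.cas  miss  (counter 2, T2.r 1)
[6] T2.load  rd  (counter 2, T2.r 2)
[7] T1.load  rd  (counter 2, T1.r 2)
[8] T1.cas  hit  (counter 3, T1.r 2)
[9] T0.load  rd  (counter 3, T0.r 3)
[10] T2.cas  miss  (counter 3, T2.r 2)
[11] T0.cas  hit  (counter 4, T0.r 3)
[12] T3.cas  miss  (counter 4, T3.r 2)
[13] T1.load  rd  (counter 4, T1.r 4)
[14] T1.cas  hit  (counter 5, T1.r 4)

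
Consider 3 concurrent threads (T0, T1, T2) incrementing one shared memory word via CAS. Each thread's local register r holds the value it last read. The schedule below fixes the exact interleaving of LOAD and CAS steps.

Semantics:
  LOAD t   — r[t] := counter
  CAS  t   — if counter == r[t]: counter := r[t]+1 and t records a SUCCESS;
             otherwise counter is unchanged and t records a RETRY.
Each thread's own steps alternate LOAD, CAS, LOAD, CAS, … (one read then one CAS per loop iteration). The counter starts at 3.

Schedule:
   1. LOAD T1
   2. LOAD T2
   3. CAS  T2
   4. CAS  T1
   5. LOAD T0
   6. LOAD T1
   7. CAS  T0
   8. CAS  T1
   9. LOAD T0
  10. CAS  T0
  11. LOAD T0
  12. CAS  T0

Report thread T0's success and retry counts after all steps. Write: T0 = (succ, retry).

T0 = (3, 0)

[1] T1.load  rd  (counter 3, T1.r 3)
[2] T2.load  rd  (counter 3, T2.r 3)
[3] T2.cas  hit  (counter 4, T2.r 3)
[4] T1.cas  miss  (counter 4, T1.r 3)
[5] T0.load  rd  (counter 4, T0.r 4)
[6] T1.load  rd  (counter 4, T1.r 4)
[7] T0.cas  hit  (counter 5, T0.r 4)
[8] T1.cas  miss  (counter 5, T1.r 4)
[9] T0.load  rd  (counter 5, T0.r 5)
[10] T0.cas  hit  (counter 6, T0.r 5)
[11] T0.load  rd  (counter 6, T0.r 6)
[12] T0.cas  hit  (counter 7, T0.r 6)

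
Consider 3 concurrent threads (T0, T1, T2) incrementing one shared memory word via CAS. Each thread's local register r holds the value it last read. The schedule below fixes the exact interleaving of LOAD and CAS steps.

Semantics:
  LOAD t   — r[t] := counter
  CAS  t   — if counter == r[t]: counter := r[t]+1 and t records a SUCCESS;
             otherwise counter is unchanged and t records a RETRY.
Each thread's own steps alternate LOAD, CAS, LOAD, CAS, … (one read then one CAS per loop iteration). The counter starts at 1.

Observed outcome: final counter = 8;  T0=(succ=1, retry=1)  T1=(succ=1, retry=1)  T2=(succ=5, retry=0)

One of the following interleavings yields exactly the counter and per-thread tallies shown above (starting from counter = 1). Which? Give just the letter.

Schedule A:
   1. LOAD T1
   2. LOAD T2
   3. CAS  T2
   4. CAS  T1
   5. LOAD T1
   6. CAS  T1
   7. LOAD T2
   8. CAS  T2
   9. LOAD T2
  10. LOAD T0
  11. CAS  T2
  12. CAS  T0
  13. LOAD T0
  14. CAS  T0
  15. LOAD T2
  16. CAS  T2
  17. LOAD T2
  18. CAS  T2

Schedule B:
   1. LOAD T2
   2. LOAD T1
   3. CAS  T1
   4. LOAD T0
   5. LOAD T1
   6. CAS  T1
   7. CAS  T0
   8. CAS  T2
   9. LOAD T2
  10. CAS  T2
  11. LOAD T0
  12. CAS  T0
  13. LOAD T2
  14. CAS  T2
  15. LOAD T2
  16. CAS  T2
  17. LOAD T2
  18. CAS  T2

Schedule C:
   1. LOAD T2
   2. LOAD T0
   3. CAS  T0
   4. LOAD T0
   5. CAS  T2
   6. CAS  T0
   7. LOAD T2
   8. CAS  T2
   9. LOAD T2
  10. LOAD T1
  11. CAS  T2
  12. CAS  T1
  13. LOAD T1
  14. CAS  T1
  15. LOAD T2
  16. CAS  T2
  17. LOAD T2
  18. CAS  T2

A

Run A:
1. LOAD T1 → mem=1 r[T1]=1 [LOAD]
2. LOAD T2 → mem=1 r[T2]=1 [LOAD]
3. CAS T2 → mem=2 r[T2]=1 [OK]
4. CAS T1 → mem=2 r[T1]=1 [RETRY]
5. LOAD T1 → mem=2 r[T1]=2 [LOAD]
6. CAS T1 → mem=3 r[T1]=2 [OK]
7. LOAD T2 → mem=3 r[T2]=3 [LOAD]
8. CAS T2 → mem=4 r[T2]=3 [OK]
9. LOAD T2 → mem=4 r[T2]=4 [LOAD]
10. LOAD T0 → mem=4 r[T0]=4 [LOAD]
11. CAS T2 → mem=5 r[T2]=4 [OK]
12. CAS T0 → mem=5 r[T0]=4 [RETRY]
13. LOAD T0 → mem=5 r[T0]=5 [LOAD]
14. CAS T0 → mem=6 r[T0]=5 [OK]
15. LOAD T2 → mem=6 r[T2]=6 [LOAD]
16. CAS T2 → mem=7 r[T2]=6 [OK]
17. LOAD T2 → mem=7 r[T2]=7 [LOAD]
18. CAS T2 → mem=8 r[T2]=7 [OK]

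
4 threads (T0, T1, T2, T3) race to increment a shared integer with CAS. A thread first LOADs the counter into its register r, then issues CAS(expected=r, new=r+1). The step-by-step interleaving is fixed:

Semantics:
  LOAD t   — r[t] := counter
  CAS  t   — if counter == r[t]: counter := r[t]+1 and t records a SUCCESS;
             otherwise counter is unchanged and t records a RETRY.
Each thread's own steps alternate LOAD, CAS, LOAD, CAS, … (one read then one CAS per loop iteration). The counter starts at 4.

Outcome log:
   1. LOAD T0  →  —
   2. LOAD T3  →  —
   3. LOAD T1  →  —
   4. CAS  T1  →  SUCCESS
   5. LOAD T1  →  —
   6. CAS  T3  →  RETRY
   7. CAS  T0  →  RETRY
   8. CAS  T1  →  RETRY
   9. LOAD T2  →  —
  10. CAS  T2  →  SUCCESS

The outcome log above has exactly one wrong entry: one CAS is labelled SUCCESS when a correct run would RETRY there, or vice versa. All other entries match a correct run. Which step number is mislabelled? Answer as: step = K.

Correct run:
1. LOAD T0 → mem=4 r[T0]=4 [LOAD]
2. LOAD T3 → mem=4 r[T3]=4 [LOAD]
3. LOAD T1 → mem=4 r[T1]=4 [LOAD]
4. CAS T1 → mem=5 r[T1]=4 [OK]
5. LOAD T1 → mem=5 r[T1]=5 [LOAD]
6. CAS T3 → mem=5 r[T3]=4 [RETRY]
7. CAS T0 → mem=5 r[T0]=4 [RETRY]
8. CAS T1 → mem=6 r[T1]=5 [OK]
9. LOAD T2 → mem=6 r[T2]=6 [LOAD]
10. CAS T2 → mem=7 r[T2]=6 [OK]
Log disagrees first at step 8.

step = 8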